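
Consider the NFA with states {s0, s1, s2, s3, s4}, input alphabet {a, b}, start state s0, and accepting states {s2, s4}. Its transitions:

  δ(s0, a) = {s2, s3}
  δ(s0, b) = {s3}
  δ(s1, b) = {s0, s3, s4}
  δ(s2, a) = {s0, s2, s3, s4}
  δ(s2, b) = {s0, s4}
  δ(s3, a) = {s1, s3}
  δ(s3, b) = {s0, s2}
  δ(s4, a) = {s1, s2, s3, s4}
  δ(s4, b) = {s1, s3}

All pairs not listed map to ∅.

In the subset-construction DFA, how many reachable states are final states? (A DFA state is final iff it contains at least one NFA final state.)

9

Start state of the DFA: {s0}.
{s0} --a--> {s2, s3}  [new]
{s0} --b--> {s3}  [new]
{s2, s3} --a--> {s0, s1, s2, s3, s4}  [new]
{s2, s3} --b--> {s0, s2, s4}  [new]
{s3} --a--> {s1, s3}  [new]
{s3} --b--> {s0, s2}  [new]
{s0, s1, s2, s3, s4} --a--> {s0, s1, s2, s3, s4}  [seen]
{s0, s1, s2, s3, s4} --b--> {s0, s1, s2, s3, s4}  [seen]
{s0, s2, s4} --a--> {s0, s1, s2, s3, s4}  [seen]
{s0, s2, s4} --b--> {s0, s1, s3, s4}  [new]
{s1, s3} --a--> {s1, s3}  [seen]
{s1, s3} --b--> {s0, s2, s3, s4}  [new]
{s0, s2} --a--> {s0, s2, s3, s4}  [seen]
{s0, s2} --b--> {s0, s3, s4}  [new]
{s0, s1, s3, s4} --a--> {s1, s2, s3, s4}  [new]
{s0, s1, s3, s4} --b--> {s0, s1, s2, s3, s4}  [seen]
{s0, s2, s3, s4} --a--> {s0, s1, s2, s3, s4}  [seen]
{s0, s2, s3, s4} --b--> {s0, s1, s2, s3, s4}  [seen]
{s0, s3, s4} --a--> {s1, s2, s3, s4}  [seen]
{s0, s3, s4} --b--> {s0, s1, s2, s3}  [new]
{s1, s2, s3, s4} --a--> {s0, s1, s2, s3, s4}  [seen]
{s1, s2, s3, s4} --b--> {s0, s1, s2, s3, s4}  [seen]
{s0, s1, s2, s3} --a--> {s0, s1, s2, s3, s4}  [seen]
{s0, s1, s2, s3} --b--> {s0, s2, s3, s4}  [seen]
Reachable DFA states: {s0}, {s2, s3}, {s3}, {s0, s1, s2, s3, s4}, {s0, s2, s4}, {s1, s3}, {s0, s2}, {s0, s1, s3, s4}, {s0, s2, s3, s4}, {s0, s3, s4}, {s1, s2, s3, s4}, {s0, s1, s2, s3}.
Accepting DFA states (contain an NFA accepting state): {s2, s3}, {s0, s1, s2, s3, s4}, {s0, s2, s4}, {s0, s2}, {s0, s1, s3, s4}, {s0, s2, s3, s4}, {s0, s3, s4}, {s1, s2, s3, s4}, {s0, s1, s2, s3}.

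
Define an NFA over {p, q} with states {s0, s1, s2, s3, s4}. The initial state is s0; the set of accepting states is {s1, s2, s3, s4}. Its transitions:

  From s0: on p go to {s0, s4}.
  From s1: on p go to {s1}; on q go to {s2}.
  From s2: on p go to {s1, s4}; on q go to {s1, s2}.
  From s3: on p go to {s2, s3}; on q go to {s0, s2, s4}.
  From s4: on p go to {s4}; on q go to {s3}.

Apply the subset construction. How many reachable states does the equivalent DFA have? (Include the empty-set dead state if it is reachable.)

Start state of the DFA: {s0}.
{s0} --p--> {s0, s4}  [new]
{s0} --q--> ∅  [new]
{s0, s4} --p--> {s0, s4}  [seen]
{s0, s4} --q--> {s3}  [new]
∅ --p--> ∅  [seen]
∅ --q--> ∅  [seen]
{s3} --p--> {s2, s3}  [new]
{s3} --q--> {s0, s2, s4}  [new]
{s2, s3} --p--> {s1, s2, s3, s4}  [new]
{s2, s3} --q--> {s0, s1, s2, s4}  [new]
{s0, s2, s4} --p--> {s0, s1, s4}  [new]
{s0, s2, s4} --q--> {s1, s2, s3}  [new]
{s1, s2, s3, s4} --p--> {s1, s2, s3, s4}  [seen]
{s1, s2, s3, s4} --q--> {s0, s1, s2, s3, s4}  [new]
{s0, s1, s2, s4} --p--> {s0, s1, s4}  [seen]
{s0, s1, s2, s4} --q--> {s1, s2, s3}  [seen]
{s0, s1, s4} --p--> {s0, s1, s4}  [seen]
{s0, s1, s4} --q--> {s2, s3}  [seen]
{s1, s2, s3} --p--> {s1, s2, s3, s4}  [seen]
{s1, s2, s3} --q--> {s0, s1, s2, s4}  [seen]
{s0, s1, s2, s3, s4} --p--> {s0, s1, s2, s3, s4}  [seen]
{s0, s1, s2, s3, s4} --q--> {s0, s1, s2, s3, s4}  [seen]
Reachable DFA states: {s0}, {s0, s4}, ∅, {s3}, {s2, s3}, {s0, s2, s4}, {s1, s2, s3, s4}, {s0, s1, s2, s4}, {s0, s1, s4}, {s1, s2, s3}, {s0, s1, s2, s3, s4}.

11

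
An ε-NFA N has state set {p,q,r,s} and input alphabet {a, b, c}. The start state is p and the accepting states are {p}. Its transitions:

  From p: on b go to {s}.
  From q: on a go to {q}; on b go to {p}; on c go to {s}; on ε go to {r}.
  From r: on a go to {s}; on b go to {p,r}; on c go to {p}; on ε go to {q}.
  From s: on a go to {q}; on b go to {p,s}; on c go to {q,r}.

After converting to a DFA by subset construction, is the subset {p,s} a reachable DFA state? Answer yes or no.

yes

Start state of the DFA: {p} (ε-closure of the NFA start).
{p} --a--> ∅  [new]
{p} --b--> {s}  [new]
{p} --c--> ∅  [seen]
∅ --a--> ∅  [seen]
∅ --b--> ∅  [seen]
∅ --c--> ∅  [seen]
{s} --a--> {q,r}  [new]
{s} --b--> {p,s}  [new]
{s} --c--> {q,r}  [seen]
{q,r} --a--> {q,r,s}  [new]
{q,r} --b--> {p,q,r}  [new]
{q,r} --c--> {p,s}  [seen]
{p,s} --a--> {q,r}  [seen]
{p,s} --b--> {p,s}  [seen]
{p,s} --c--> {q,r}  [seen]
{q,r,s} --a--> {q,r,s}  [seen]
{q,r,s} --b--> {p,q,r,s}  [new]
{q,r,s} --c--> {p,q,r,s}  [seen]
{p,q,r} --a--> {q,r,s}  [seen]
{p,q,r} --b--> {p,q,r,s}  [seen]
{p,q,r} --c--> {p,s}  [seen]
{p,q,r,s} --a--> {q,r,s}  [seen]
{p,q,r,s} --b--> {p,q,r,s}  [seen]
{p,q,r,s} --c--> {p,q,r,s}  [seen]
Reachable DFA states: {p}, ∅, {s}, {q,r}, {p,s}, {q,r,s}, {p,q,r}, {p,q,r,s}.
{p,s} is among them.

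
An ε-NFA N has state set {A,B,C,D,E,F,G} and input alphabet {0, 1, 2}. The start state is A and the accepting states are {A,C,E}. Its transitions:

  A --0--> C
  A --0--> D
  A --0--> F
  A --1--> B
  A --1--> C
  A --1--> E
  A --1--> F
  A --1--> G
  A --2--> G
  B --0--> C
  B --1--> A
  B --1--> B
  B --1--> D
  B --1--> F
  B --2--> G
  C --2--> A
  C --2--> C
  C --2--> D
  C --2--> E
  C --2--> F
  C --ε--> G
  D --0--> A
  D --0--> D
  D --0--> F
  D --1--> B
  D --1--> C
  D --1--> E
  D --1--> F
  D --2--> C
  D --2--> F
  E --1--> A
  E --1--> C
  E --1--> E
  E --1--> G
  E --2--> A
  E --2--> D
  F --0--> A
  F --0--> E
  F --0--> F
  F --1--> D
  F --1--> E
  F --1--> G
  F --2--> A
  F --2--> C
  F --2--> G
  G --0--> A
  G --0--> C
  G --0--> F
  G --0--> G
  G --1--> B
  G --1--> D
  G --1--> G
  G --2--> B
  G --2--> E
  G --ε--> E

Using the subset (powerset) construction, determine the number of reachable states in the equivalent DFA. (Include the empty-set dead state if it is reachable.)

9

Start state of the DFA: {A} (ε-closure of the NFA start).
{A} --0--> {C,D,E,F,G}  [new]
{A} --1--> {B,C,E,F,G}  [new]
{A} --2--> {E,G}  [new]
{C,D,E,F,G} --0--> {A,C,D,E,F,G}  [new]
{C,D,E,F,G} --1--> {A,B,C,D,E,F,G}  [new]
{C,D,E,F,G} --2--> {A,B,C,D,E,F,G}  [seen]
{B,C,E,F,G} --0--> {A,C,E,F,G}  [new]
{B,C,E,F,G} --1--> {A,B,C,D,E,F,G}  [seen]
{B,C,E,F,G} --2--> {A,B,C,D,E,F,G}  [seen]
{E,G} --0--> {A,C,E,F,G}  [seen]
{E,G} --1--> {A,B,C,D,E,G}  [new]
{E,G} --2--> {A,B,D,E}  [new]
{A,C,D,E,F,G} --0--> {A,C,D,E,F,G}  [seen]
{A,C,D,E,F,G} --1--> {A,B,C,D,E,F,G}  [seen]
{A,C,D,E,F,G} --2--> {A,B,C,D,E,F,G}  [seen]
{A,B,C,D,E,F,G} --0--> {A,C,D,E,F,G}  [seen]
{A,B,C,D,E,F,G} --1--> {A,B,C,D,E,F,G}  [seen]
{A,B,C,D,E,F,G} --2--> {A,B,C,D,E,F,G}  [seen]
{A,C,E,F,G} --0--> {A,C,D,E,F,G}  [seen]
{A,C,E,F,G} --1--> {A,B,C,D,E,F,G}  [seen]
{A,C,E,F,G} --2--> {A,B,C,D,E,F,G}  [seen]
{A,B,C,D,E,G} --0--> {A,C,D,E,F,G}  [seen]
{A,B,C,D,E,G} --1--> {A,B,C,D,E,F,G}  [seen]
{A,B,C,D,E,G} --2--> {A,B,C,D,E,F,G}  [seen]
{A,B,D,E} --0--> {A,C,D,E,F,G}  [seen]
{A,B,D,E} --1--> {A,B,C,D,E,F,G}  [seen]
{A,B,D,E} --2--> {A,C,D,E,F,G}  [seen]
Reachable DFA states: {A}, {C,D,E,F,G}, {B,C,E,F,G}, {E,G}, {A,C,D,E,F,G}, {A,B,C,D,E,F,G}, {A,C,E,F,G}, {A,B,C,D,E,G}, {A,B,D,E}.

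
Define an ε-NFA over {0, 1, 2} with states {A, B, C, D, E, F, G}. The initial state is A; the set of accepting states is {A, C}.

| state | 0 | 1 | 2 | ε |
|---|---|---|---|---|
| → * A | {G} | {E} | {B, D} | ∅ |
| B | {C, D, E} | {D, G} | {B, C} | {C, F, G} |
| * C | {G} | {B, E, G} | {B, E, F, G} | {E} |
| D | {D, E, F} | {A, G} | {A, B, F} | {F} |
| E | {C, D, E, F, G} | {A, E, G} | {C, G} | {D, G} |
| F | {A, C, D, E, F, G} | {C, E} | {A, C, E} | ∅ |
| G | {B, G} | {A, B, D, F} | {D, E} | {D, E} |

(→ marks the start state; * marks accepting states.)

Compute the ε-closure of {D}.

Begin with {D}.
D →ε {F}; add F.
ε-closure = {D, F}.

{D, F}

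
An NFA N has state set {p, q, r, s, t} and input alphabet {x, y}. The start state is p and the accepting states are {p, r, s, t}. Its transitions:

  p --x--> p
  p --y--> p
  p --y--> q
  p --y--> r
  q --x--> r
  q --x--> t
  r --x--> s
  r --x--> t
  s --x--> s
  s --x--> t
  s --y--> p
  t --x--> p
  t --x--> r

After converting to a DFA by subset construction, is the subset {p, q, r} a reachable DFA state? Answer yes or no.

Start state of the DFA: {p}.
{p} --x--> {p}  [seen]
{p} --y--> {p, q, r}  [new]
{p, q, r} --x--> {p, r, s, t}  [new]
{p, q, r} --y--> {p, q, r}  [seen]
{p, r, s, t} --x--> {p, r, s, t}  [seen]
{p, r, s, t} --y--> {p, q, r}  [seen]
Reachable DFA states: {p}, {p, q, r}, {p, r, s, t}.
{p, q, r} is among them.

yes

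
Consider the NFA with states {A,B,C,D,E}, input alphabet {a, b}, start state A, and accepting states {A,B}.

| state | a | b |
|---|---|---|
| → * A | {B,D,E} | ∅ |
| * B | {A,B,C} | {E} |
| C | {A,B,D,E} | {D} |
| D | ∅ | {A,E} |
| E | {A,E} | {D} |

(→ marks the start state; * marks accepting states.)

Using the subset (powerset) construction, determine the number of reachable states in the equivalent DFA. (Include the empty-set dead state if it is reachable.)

Start state of the DFA: {A}.
{A} --a--> {B,D,E}  [new]
{A} --b--> ∅  [new]
{B,D,E} --a--> {A,B,C,E}  [new]
{B,D,E} --b--> {A,D,E}  [new]
∅ --a--> ∅  [seen]
∅ --b--> ∅  [seen]
{A,B,C,E} --a--> {A,B,C,D,E}  [new]
{A,B,C,E} --b--> {D,E}  [new]
{A,D,E} --a--> {A,B,D,E}  [new]
{A,D,E} --b--> {A,D,E}  [seen]
{A,B,C,D,E} --a--> {A,B,C,D,E}  [seen]
{A,B,C,D,E} --b--> {A,D,E}  [seen]
{D,E} --a--> {A,E}  [new]
{D,E} --b--> {A,D,E}  [seen]
{A,B,D,E} --a--> {A,B,C,D,E}  [seen]
{A,B,D,E} --b--> {A,D,E}  [seen]
{A,E} --a--> {A,B,D,E}  [seen]
{A,E} --b--> {D}  [new]
{D} --a--> ∅  [seen]
{D} --b--> {A,E}  [seen]
Reachable DFA states: {A}, {B,D,E}, ∅, {A,B,C,E}, {A,D,E}, {A,B,C,D,E}, {D,E}, {A,B,D,E}, {A,E}, {D}.

10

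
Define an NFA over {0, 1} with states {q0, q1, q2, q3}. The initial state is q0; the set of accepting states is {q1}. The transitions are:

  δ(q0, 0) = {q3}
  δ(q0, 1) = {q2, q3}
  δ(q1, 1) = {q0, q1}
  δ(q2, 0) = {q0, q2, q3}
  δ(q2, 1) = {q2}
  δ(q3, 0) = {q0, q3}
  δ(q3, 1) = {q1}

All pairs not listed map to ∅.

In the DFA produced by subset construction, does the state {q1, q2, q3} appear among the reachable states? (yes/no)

Start state of the DFA: {q0}.
{q0} --0--> {q3}  [new]
{q0} --1--> {q2, q3}  [new]
{q3} --0--> {q0, q3}  [new]
{q3} --1--> {q1}  [new]
{q2, q3} --0--> {q0, q2, q3}  [new]
{q2, q3} --1--> {q1, q2}  [new]
{q0, q3} --0--> {q0, q3}  [seen]
{q0, q3} --1--> {q1, q2, q3}  [new]
{q1} --0--> ∅  [new]
{q1} --1--> {q0, q1}  [new]
{q0, q2, q3} --0--> {q0, q2, q3}  [seen]
{q0, q2, q3} --1--> {q1, q2, q3}  [seen]
{q1, q2} --0--> {q0, q2, q3}  [seen]
{q1, q2} --1--> {q0, q1, q2}  [new]
{q1, q2, q3} --0--> {q0, q2, q3}  [seen]
{q1, q2, q3} --1--> {q0, q1, q2}  [seen]
∅ --0--> ∅  [seen]
∅ --1--> ∅  [seen]
{q0, q1} --0--> {q3}  [seen]
{q0, q1} --1--> {q0, q1, q2, q3}  [new]
{q0, q1, q2} --0--> {q0, q2, q3}  [seen]
{q0, q1, q2} --1--> {q0, q1, q2, q3}  [seen]
{q0, q1, q2, q3} --0--> {q0, q2, q3}  [seen]
{q0, q1, q2, q3} --1--> {q0, q1, q2, q3}  [seen]
Reachable DFA states: {q0}, {q3}, {q2, q3}, {q0, q3}, {q1}, {q0, q2, q3}, {q1, q2}, {q1, q2, q3}, ∅, {q0, q1}, {q0, q1, q2}, {q0, q1, q2, q3}.
{q1, q2, q3} is among them.

yes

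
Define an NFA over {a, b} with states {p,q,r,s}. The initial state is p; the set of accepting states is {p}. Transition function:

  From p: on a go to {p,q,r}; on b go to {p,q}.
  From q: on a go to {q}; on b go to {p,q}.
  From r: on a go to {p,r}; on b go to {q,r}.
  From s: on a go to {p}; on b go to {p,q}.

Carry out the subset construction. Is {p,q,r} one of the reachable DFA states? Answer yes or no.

yes

Start state of the DFA: {p}.
{p} --a--> {p,q,r}  [new]
{p} --b--> {p,q}  [new]
{p,q,r} --a--> {p,q,r}  [seen]
{p,q,r} --b--> {p,q,r}  [seen]
{p,q} --a--> {p,q,r}  [seen]
{p,q} --b--> {p,q}  [seen]
Reachable DFA states: {p}, {p,q,r}, {p,q}.
{p,q,r} is among them.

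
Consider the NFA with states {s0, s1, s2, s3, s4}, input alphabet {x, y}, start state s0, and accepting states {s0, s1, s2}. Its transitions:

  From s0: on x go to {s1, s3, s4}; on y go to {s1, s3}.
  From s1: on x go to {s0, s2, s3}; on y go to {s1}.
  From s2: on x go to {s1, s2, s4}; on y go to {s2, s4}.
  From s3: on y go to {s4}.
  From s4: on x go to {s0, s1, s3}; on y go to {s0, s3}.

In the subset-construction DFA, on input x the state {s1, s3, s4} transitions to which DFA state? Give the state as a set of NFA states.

{s0, s1, s2, s3}

δ(s1,x) = {s0, s2, s3}; δ(s3,x) = ∅; δ(s4,x) = {s0, s1, s3}.
Union: {s0, s1, s2, s3}.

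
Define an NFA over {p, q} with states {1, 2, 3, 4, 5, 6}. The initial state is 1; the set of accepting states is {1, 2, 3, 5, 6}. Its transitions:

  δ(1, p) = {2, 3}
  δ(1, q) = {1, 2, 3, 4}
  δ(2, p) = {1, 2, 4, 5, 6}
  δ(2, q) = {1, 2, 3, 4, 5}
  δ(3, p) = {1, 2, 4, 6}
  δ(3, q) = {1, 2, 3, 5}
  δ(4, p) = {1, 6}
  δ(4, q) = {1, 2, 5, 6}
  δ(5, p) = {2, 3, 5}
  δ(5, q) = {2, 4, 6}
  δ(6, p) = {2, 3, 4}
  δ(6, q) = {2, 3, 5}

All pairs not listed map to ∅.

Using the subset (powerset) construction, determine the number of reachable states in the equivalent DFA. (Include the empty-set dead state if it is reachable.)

Start state of the DFA: {1}.
{1} --p--> {2, 3}  [new]
{1} --q--> {1, 2, 3, 4}  [new]
{2, 3} --p--> {1, 2, 4, 5, 6}  [new]
{2, 3} --q--> {1, 2, 3, 4, 5}  [new]
{1, 2, 3, 4} --p--> {1, 2, 3, 4, 5, 6}  [new]
{1, 2, 3, 4} --q--> {1, 2, 3, 4, 5, 6}  [seen]
{1, 2, 4, 5, 6} --p--> {1, 2, 3, 4, 5, 6}  [seen]
{1, 2, 4, 5, 6} --q--> {1, 2, 3, 4, 5, 6}  [seen]
{1, 2, 3, 4, 5} --p--> {1, 2, 3, 4, 5, 6}  [seen]
{1, 2, 3, 4, 5} --q--> {1, 2, 3, 4, 5, 6}  [seen]
{1, 2, 3, 4, 5, 6} --p--> {1, 2, 3, 4, 5, 6}  [seen]
{1, 2, 3, 4, 5, 6} --q--> {1, 2, 3, 4, 5, 6}  [seen]
Reachable DFA states: {1}, {2, 3}, {1, 2, 3, 4}, {1, 2, 4, 5, 6}, {1, 2, 3, 4, 5}, {1, 2, 3, 4, 5, 6}.

6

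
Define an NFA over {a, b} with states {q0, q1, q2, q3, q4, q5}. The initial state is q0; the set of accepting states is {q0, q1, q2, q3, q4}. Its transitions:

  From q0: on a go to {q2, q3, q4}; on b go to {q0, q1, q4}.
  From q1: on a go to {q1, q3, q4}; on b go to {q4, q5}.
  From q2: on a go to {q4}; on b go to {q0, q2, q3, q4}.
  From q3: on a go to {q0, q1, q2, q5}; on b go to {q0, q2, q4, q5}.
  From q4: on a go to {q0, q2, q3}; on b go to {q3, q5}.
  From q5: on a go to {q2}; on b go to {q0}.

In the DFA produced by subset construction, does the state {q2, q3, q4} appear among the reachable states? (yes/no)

Start state of the DFA: {q0}.
{q0} --a--> {q2, q3, q4}  [new]
{q0} --b--> {q0, q1, q4}  [new]
{q2, q3, q4} --a--> {q0, q1, q2, q3, q4, q5}  [new]
{q2, q3, q4} --b--> {q0, q2, q3, q4, q5}  [new]
{q0, q1, q4} --a--> {q0, q1, q2, q3, q4}  [new]
{q0, q1, q4} --b--> {q0, q1, q3, q4, q5}  [new]
{q0, q1, q2, q3, q4, q5} --a--> {q0, q1, q2, q3, q4, q5}  [seen]
{q0, q1, q2, q3, q4, q5} --b--> {q0, q1, q2, q3, q4, q5}  [seen]
{q0, q2, q3, q4, q5} --a--> {q0, q1, q2, q3, q4, q5}  [seen]
{q0, q2, q3, q4, q5} --b--> {q0, q1, q2, q3, q4, q5}  [seen]
{q0, q1, q2, q3, q4} --a--> {q0, q1, q2, q3, q4, q5}  [seen]
{q0, q1, q2, q3, q4} --b--> {q0, q1, q2, q3, q4, q5}  [seen]
{q0, q1, q3, q4, q5} --a--> {q0, q1, q2, q3, q4, q5}  [seen]
{q0, q1, q3, q4, q5} --b--> {q0, q1, q2, q3, q4, q5}  [seen]
Reachable DFA states: {q0}, {q2, q3, q4}, {q0, q1, q4}, {q0, q1, q2, q3, q4, q5}, {q0, q2, q3, q4, q5}, {q0, q1, q2, q3, q4}, {q0, q1, q3, q4, q5}.
{q2, q3, q4} is among them.

yes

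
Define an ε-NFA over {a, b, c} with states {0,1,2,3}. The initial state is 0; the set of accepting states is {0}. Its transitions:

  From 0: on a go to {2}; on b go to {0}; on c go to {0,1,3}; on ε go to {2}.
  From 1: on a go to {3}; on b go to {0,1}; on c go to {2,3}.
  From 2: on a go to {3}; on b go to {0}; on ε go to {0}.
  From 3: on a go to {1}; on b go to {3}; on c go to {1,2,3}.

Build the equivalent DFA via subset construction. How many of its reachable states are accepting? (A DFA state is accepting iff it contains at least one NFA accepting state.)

Start state of the DFA: {0,2} (ε-closure of the NFA start).
{0,2} --a--> {0,2,3}  [new]
{0,2} --b--> {0,2}  [seen]
{0,2} --c--> {0,1,2,3}  [new]
{0,2,3} --a--> {0,1,2,3}  [seen]
{0,2,3} --b--> {0,2,3}  [seen]
{0,2,3} --c--> {0,1,2,3}  [seen]
{0,1,2,3} --a--> {0,1,2,3}  [seen]
{0,1,2,3} --b--> {0,1,2,3}  [seen]
{0,1,2,3} --c--> {0,1,2,3}  [seen]
Reachable DFA states: {0,2}, {0,2,3}, {0,1,2,3}.
Accepting DFA states (contain an NFA accepting state): {0,2}, {0,2,3}, {0,1,2,3}.

3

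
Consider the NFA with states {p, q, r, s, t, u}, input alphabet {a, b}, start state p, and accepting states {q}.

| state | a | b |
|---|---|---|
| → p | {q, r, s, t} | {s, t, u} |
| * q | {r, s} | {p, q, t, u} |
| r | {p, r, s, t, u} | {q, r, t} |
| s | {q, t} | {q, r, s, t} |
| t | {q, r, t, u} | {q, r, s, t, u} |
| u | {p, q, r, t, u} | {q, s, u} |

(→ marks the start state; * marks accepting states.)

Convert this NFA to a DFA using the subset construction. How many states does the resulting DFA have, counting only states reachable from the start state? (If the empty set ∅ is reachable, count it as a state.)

Start state of the DFA: {p}.
{p} --a--> {q, r, s, t}  [new]
{p} --b--> {s, t, u}  [new]
{q, r, s, t} --a--> {p, q, r, s, t, u}  [new]
{q, r, s, t} --b--> {p, q, r, s, t, u}  [seen]
{s, t, u} --a--> {p, q, r, t, u}  [new]
{s, t, u} --b--> {q, r, s, t, u}  [new]
{p, q, r, s, t, u} --a--> {p, q, r, s, t, u}  [seen]
{p, q, r, s, t, u} --b--> {p, q, r, s, t, u}  [seen]
{p, q, r, t, u} --a--> {p, q, r, s, t, u}  [seen]
{p, q, r, t, u} --b--> {p, q, r, s, t, u}  [seen]
{q, r, s, t, u} --a--> {p, q, r, s, t, u}  [seen]
{q, r, s, t, u} --b--> {p, q, r, s, t, u}  [seen]
Reachable DFA states: {p}, {q, r, s, t}, {s, t, u}, {p, q, r, s, t, u}, {p, q, r, t, u}, {q, r, s, t, u}.

6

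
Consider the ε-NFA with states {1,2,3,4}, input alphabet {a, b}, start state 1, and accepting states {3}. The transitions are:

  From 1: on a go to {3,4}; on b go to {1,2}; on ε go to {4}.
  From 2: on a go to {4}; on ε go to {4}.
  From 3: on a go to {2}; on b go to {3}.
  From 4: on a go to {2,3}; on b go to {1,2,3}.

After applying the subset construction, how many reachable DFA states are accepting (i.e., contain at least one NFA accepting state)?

Start state of the DFA: {1,4} (ε-closure of the NFA start).
{1,4} --a--> {2,3,4}  [new]
{1,4} --b--> {1,2,3,4}  [new]
{2,3,4} --a--> {2,3,4}  [seen]
{2,3,4} --b--> {1,2,3,4}  [seen]
{1,2,3,4} --a--> {2,3,4}  [seen]
{1,2,3,4} --b--> {1,2,3,4}  [seen]
Reachable DFA states: {1,4}, {2,3,4}, {1,2,3,4}.
Accepting DFA states (contain an NFA accepting state): {2,3,4}, {1,2,3,4}.

2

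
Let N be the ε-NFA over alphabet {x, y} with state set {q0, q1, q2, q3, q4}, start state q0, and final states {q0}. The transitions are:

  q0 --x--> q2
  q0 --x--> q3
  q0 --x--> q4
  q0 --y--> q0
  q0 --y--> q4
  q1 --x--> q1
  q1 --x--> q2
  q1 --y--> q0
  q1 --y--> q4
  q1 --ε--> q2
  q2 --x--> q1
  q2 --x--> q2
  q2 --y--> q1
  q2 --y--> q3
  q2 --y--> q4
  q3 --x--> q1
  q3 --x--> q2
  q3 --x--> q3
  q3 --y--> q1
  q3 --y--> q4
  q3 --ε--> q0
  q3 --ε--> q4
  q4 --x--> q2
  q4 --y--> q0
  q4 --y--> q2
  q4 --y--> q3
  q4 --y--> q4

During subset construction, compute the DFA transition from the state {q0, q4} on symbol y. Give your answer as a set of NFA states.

δ(q0,y) = {q0, q4}; δ(q4,y) = {q0, q2, q3, q4}.
Union: {q0, q2, q3, q4}.

{q0, q2, q3, q4}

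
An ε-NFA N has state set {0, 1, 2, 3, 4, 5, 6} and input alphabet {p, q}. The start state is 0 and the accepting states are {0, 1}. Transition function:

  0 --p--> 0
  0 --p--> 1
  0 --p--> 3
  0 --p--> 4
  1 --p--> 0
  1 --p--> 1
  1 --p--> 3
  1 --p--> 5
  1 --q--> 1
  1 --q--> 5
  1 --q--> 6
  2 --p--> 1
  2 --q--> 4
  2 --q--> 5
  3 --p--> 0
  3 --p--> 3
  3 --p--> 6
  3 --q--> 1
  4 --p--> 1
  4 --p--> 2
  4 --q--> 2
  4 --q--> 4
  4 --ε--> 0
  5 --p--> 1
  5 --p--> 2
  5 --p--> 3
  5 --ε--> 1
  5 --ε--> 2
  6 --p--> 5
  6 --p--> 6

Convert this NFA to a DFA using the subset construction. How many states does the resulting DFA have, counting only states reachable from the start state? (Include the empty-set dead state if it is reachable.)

5

Start state of the DFA: {0} (ε-closure of the NFA start).
{0} --p--> {0, 1, 3, 4}  [new]
{0} --q--> ∅  [new]
{0, 1, 3, 4} --p--> {0, 1, 2, 3, 4, 5, 6}  [new]
{0, 1, 3, 4} --q--> {0, 1, 2, 4, 5, 6}  [new]
∅ --p--> ∅  [seen]
∅ --q--> ∅  [seen]
{0, 1, 2, 3, 4, 5, 6} --p--> {0, 1, 2, 3, 4, 5, 6}  [seen]
{0, 1, 2, 3, 4, 5, 6} --q--> {0, 1, 2, 4, 5, 6}  [seen]
{0, 1, 2, 4, 5, 6} --p--> {0, 1, 2, 3, 4, 5, 6}  [seen]
{0, 1, 2, 4, 5, 6} --q--> {0, 1, 2, 4, 5, 6}  [seen]
Reachable DFA states: {0}, {0, 1, 3, 4}, ∅, {0, 1, 2, 3, 4, 5, 6}, {0, 1, 2, 4, 5, 6}.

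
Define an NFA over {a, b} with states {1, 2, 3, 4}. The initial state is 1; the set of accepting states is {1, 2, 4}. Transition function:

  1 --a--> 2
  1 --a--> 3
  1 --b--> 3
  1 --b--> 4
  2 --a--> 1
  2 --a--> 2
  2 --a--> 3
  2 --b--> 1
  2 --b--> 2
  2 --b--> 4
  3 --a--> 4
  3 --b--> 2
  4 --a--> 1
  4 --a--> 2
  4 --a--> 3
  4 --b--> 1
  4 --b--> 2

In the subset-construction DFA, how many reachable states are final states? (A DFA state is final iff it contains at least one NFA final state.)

7

Start state of the DFA: {1}.
{1} --a--> {2, 3}  [new]
{1} --b--> {3, 4}  [new]
{2, 3} --a--> {1, 2, 3, 4}  [new]
{2, 3} --b--> {1, 2, 4}  [new]
{3, 4} --a--> {1, 2, 3, 4}  [seen]
{3, 4} --b--> {1, 2}  [new]
{1, 2, 3, 4} --a--> {1, 2, 3, 4}  [seen]
{1, 2, 3, 4} --b--> {1, 2, 3, 4}  [seen]
{1, 2, 4} --a--> {1, 2, 3}  [new]
{1, 2, 4} --b--> {1, 2, 3, 4}  [seen]
{1, 2} --a--> {1, 2, 3}  [seen]
{1, 2} --b--> {1, 2, 3, 4}  [seen]
{1, 2, 3} --a--> {1, 2, 3, 4}  [seen]
{1, 2, 3} --b--> {1, 2, 3, 4}  [seen]
Reachable DFA states: {1}, {2, 3}, {3, 4}, {1, 2, 3, 4}, {1, 2, 4}, {1, 2}, {1, 2, 3}.
Accepting DFA states (contain an NFA accepting state): {1}, {2, 3}, {3, 4}, {1, 2, 3, 4}, {1, 2, 4}, {1, 2}, {1, 2, 3}.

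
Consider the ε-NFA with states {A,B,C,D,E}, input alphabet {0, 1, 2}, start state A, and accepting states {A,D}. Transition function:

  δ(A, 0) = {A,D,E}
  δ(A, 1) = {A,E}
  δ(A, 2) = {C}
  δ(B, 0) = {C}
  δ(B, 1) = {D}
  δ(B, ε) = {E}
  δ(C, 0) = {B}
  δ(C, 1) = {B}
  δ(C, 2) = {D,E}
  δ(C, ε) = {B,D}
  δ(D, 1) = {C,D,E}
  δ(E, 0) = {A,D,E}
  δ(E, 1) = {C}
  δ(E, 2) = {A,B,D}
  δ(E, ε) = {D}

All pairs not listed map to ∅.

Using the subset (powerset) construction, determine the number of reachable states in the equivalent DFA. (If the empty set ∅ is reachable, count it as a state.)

Start state of the DFA: {A} (ε-closure of the NFA start).
{A} --0--> {A,D,E}  [new]
{A} --1--> {A,D,E}  [seen]
{A} --2--> {B,C,D,E}  [new]
{A,D,E} --0--> {A,D,E}  [seen]
{A,D,E} --1--> {A,B,C,D,E}  [new]
{A,D,E} --2--> {A,B,C,D,E}  [seen]
{B,C,D,E} --0--> {A,B,C,D,E}  [seen]
{B,C,D,E} --1--> {B,C,D,E}  [seen]
{B,C,D,E} --2--> {A,B,D,E}  [new]
{A,B,C,D,E} --0--> {A,B,C,D,E}  [seen]
{A,B,C,D,E} --1--> {A,B,C,D,E}  [seen]
{A,B,C,D,E} --2--> {A,B,C,D,E}  [seen]
{A,B,D,E} --0--> {A,B,C,D,E}  [seen]
{A,B,D,E} --1--> {A,B,C,D,E}  [seen]
{A,B,D,E} --2--> {A,B,C,D,E}  [seen]
Reachable DFA states: {A}, {A,D,E}, {B,C,D,E}, {A,B,C,D,E}, {A,B,D,E}.

5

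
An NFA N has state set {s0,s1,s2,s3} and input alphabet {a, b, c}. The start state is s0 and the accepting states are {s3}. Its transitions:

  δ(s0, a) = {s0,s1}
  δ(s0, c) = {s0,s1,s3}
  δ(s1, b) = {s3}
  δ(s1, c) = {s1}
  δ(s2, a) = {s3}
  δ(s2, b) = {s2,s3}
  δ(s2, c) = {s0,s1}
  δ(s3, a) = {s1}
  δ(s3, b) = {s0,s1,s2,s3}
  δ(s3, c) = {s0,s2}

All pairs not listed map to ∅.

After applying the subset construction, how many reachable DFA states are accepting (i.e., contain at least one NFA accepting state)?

Start state of the DFA: {s0}.
{s0} --a--> {s0,s1}  [new]
{s0} --b--> ∅  [new]
{s0} --c--> {s0,s1,s3}  [new]
{s0,s1} --a--> {s0,s1}  [seen]
{s0,s1} --b--> {s3}  [new]
{s0,s1} --c--> {s0,s1,s3}  [seen]
∅ --a--> ∅  [seen]
∅ --b--> ∅  [seen]
∅ --c--> ∅  [seen]
{s0,s1,s3} --a--> {s0,s1}  [seen]
{s0,s1,s3} --b--> {s0,s1,s2,s3}  [new]
{s0,s1,s3} --c--> {s0,s1,s2,s3}  [seen]
{s3} --a--> {s1}  [new]
{s3} --b--> {s0,s1,s2,s3}  [seen]
{s3} --c--> {s0,s2}  [new]
{s0,s1,s2,s3} --a--> {s0,s1,s3}  [seen]
{s0,s1,s2,s3} --b--> {s0,s1,s2,s3}  [seen]
{s0,s1,s2,s3} --c--> {s0,s1,s2,s3}  [seen]
{s1} --a--> ∅  [seen]
{s1} --b--> {s3}  [seen]
{s1} --c--> {s1}  [seen]
{s0,s2} --a--> {s0,s1,s3}  [seen]
{s0,s2} --b--> {s2,s3}  [new]
{s0,s2} --c--> {s0,s1,s3}  [seen]
{s2,s3} --a--> {s1,s3}  [new]
{s2,s3} --b--> {s0,s1,s2,s3}  [seen]
{s2,s3} --c--> {s0,s1,s2}  [new]
{s1,s3} --a--> {s1}  [seen]
{s1,s3} --b--> {s0,s1,s2,s3}  [seen]
{s1,s3} --c--> {s0,s1,s2}  [seen]
{s0,s1,s2} --a--> {s0,s1,s3}  [seen]
{s0,s1,s2} --b--> {s2,s3}  [seen]
{s0,s1,s2} --c--> {s0,s1,s3}  [seen]
Reachable DFA states: {s0}, {s0,s1}, ∅, {s0,s1,s3}, {s3}, {s0,s1,s2,s3}, {s1}, {s0,s2}, {s2,s3}, {s1,s3}, {s0,s1,s2}.
Accepting DFA states (contain an NFA accepting state): {s0,s1,s3}, {s3}, {s0,s1,s2,s3}, {s2,s3}, {s1,s3}.

5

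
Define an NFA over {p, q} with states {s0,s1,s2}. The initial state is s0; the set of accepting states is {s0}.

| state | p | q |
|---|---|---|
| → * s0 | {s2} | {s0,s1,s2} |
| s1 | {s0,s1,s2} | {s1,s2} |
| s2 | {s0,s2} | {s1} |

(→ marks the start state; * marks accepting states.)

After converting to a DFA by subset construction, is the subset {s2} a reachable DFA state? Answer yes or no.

Start state of the DFA: {s0}.
{s0} --p--> {s2}  [new]
{s0} --q--> {s0,s1,s2}  [new]
{s2} --p--> {s0,s2}  [new]
{s2} --q--> {s1}  [new]
{s0,s1,s2} --p--> {s0,s1,s2}  [seen]
{s0,s1,s2} --q--> {s0,s1,s2}  [seen]
{s0,s2} --p--> {s0,s2}  [seen]
{s0,s2} --q--> {s0,s1,s2}  [seen]
{s1} --p--> {s0,s1,s2}  [seen]
{s1} --q--> {s1,s2}  [new]
{s1,s2} --p--> {s0,s1,s2}  [seen]
{s1,s2} --q--> {s1,s2}  [seen]
Reachable DFA states: {s0}, {s2}, {s0,s1,s2}, {s0,s2}, {s1}, {s1,s2}.
{s2} is among them.

yes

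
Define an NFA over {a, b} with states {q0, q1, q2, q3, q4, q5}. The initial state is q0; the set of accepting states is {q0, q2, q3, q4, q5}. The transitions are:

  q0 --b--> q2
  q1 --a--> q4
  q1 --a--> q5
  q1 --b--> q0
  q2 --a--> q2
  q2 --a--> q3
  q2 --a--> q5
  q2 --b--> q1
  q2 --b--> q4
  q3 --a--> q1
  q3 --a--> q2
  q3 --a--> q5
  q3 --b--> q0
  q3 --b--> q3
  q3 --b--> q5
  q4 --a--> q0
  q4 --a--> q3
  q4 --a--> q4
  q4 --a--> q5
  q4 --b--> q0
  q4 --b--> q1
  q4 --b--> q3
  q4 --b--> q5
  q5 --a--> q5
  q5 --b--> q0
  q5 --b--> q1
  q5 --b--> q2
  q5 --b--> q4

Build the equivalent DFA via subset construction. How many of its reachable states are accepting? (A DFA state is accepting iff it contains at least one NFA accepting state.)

Start state of the DFA: {q0}.
{q0} --a--> ∅  [new]
{q0} --b--> {q2}  [new]
∅ --a--> ∅  [seen]
∅ --b--> ∅  [seen]
{q2} --a--> {q2, q3, q5}  [new]
{q2} --b--> {q1, q4}  [new]
{q2, q3, q5} --a--> {q1, q2, q3, q5}  [new]
{q2, q3, q5} --b--> {q0, q1, q2, q3, q4, q5}  [new]
{q1, q4} --a--> {q0, q3, q4, q5}  [new]
{q1, q4} --b--> {q0, q1, q3, q5}  [new]
{q1, q2, q3, q5} --a--> {q1, q2, q3, q4, q5}  [new]
{q1, q2, q3, q5} --b--> {q0, q1, q2, q3, q4, q5}  [seen]
{q0, q1, q2, q3, q4, q5} --a--> {q0, q1, q2, q3, q4, q5}  [seen]
{q0, q1, q2, q3, q4, q5} --b--> {q0, q1, q2, q3, q4, q5}  [seen]
{q0, q3, q4, q5} --a--> {q0, q1, q2, q3, q4, q5}  [seen]
{q0, q3, q4, q5} --b--> {q0, q1, q2, q3, q4, q5}  [seen]
{q0, q1, q3, q5} --a--> {q1, q2, q4, q5}  [new]
{q0, q1, q3, q5} --b--> {q0, q1, q2, q3, q4, q5}  [seen]
{q1, q2, q3, q4, q5} --a--> {q0, q1, q2, q3, q4, q5}  [seen]
{q1, q2, q3, q4, q5} --b--> {q0, q1, q2, q3, q4, q5}  [seen]
{q1, q2, q4, q5} --a--> {q0, q2, q3, q4, q5}  [new]
{q1, q2, q4, q5} --b--> {q0, q1, q2, q3, q4, q5}  [seen]
{q0, q2, q3, q4, q5} --a--> {q0, q1, q2, q3, q4, q5}  [seen]
{q0, q2, q3, q4, q5} --b--> {q0, q1, q2, q3, q4, q5}  [seen]
Reachable DFA states: {q0}, ∅, {q2}, {q2, q3, q5}, {q1, q4}, {q1, q2, q3, q5}, {q0, q1, q2, q3, q4, q5}, {q0, q3, q4, q5}, {q0, q1, q3, q5}, {q1, q2, q3, q4, q5}, {q1, q2, q4, q5}, {q0, q2, q3, q4, q5}.
Accepting DFA states (contain an NFA accepting state): {q0}, {q2}, {q2, q3, q5}, {q1, q4}, {q1, q2, q3, q5}, {q0, q1, q2, q3, q4, q5}, {q0, q3, q4, q5}, {q0, q1, q3, q5}, {q1, q2, q3, q4, q5}, {q1, q2, q4, q5}, {q0, q2, q3, q4, q5}.

11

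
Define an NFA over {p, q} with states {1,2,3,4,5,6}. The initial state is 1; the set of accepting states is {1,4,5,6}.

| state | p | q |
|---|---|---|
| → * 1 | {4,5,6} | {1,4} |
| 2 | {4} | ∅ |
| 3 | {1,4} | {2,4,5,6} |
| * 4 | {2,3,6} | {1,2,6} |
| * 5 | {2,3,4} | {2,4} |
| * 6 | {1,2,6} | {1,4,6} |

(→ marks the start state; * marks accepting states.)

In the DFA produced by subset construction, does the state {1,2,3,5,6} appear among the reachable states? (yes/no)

no

Start state of the DFA: {1}.
{1} --p--> {4,5,6}  [new]
{1} --q--> {1,4}  [new]
{4,5,6} --p--> {1,2,3,4,6}  [new]
{4,5,6} --q--> {1,2,4,6}  [new]
{1,4} --p--> {2,3,4,5,6}  [new]
{1,4} --q--> {1,2,4,6}  [seen]
{1,2,3,4,6} --p--> {1,2,3,4,5,6}  [new]
{1,2,3,4,6} --q--> {1,2,4,5,6}  [new]
{1,2,4,6} --p--> {1,2,3,4,5,6}  [seen]
{1,2,4,6} --q--> {1,2,4,6}  [seen]
{2,3,4,5,6} --p--> {1,2,3,4,6}  [seen]
{2,3,4,5,6} --q--> {1,2,4,5,6}  [seen]
{1,2,3,4,5,6} --p--> {1,2,3,4,5,6}  [seen]
{1,2,3,4,5,6} --q--> {1,2,4,5,6}  [seen]
{1,2,4,5,6} --p--> {1,2,3,4,5,6}  [seen]
{1,2,4,5,6} --q--> {1,2,4,6}  [seen]
Reachable DFA states: {1}, {4,5,6}, {1,4}, {1,2,3,4,6}, {1,2,4,6}, {2,3,4,5,6}, {1,2,3,4,5,6}, {1,2,4,5,6}.
{1,2,3,5,6} is not among them.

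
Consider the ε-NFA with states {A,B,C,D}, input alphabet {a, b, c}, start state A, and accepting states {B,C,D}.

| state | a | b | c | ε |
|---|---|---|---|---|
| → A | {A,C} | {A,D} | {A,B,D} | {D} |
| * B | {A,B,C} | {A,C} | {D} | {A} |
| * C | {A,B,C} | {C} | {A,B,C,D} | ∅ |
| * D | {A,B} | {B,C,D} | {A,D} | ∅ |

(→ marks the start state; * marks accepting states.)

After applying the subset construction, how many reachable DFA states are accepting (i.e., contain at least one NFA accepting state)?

Start state of the DFA: {A,D} (ε-closure of the NFA start).
{A,D} --a--> {A,B,C,D}  [new]
{A,D} --b--> {A,B,C,D}  [seen]
{A,D} --c--> {A,B,D}  [new]
{A,B,C,D} --a--> {A,B,C,D}  [seen]
{A,B,C,D} --b--> {A,B,C,D}  [seen]
{A,B,C,D} --c--> {A,B,C,D}  [seen]
{A,B,D} --a--> {A,B,C,D}  [seen]
{A,B,D} --b--> {A,B,C,D}  [seen]
{A,B,D} --c--> {A,B,D}  [seen]
Reachable DFA states: {A,D}, {A,B,C,D}, {A,B,D}.
Accepting DFA states (contain an NFA accepting state): {A,D}, {A,B,C,D}, {A,B,D}.

3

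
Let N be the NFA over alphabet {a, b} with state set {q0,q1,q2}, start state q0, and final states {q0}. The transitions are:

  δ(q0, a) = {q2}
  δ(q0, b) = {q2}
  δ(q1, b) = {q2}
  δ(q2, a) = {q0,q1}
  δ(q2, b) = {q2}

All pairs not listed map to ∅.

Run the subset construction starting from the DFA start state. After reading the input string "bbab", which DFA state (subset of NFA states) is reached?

Start: {q0}.
δ(q0,b) = {q2}.
Union: {q2}.
After b: {q2}.
δ(q2,b) = {q2}.
Union: {q2}.
After b: {q2}.
δ(q2,a) = {q0,q1}.
Union: {q0,q1}.
After a: {q0,q1}.
δ(q0,b) = {q2}; δ(q1,b) = {q2}.
Union: {q2}.
After b: {q2}.

{q2}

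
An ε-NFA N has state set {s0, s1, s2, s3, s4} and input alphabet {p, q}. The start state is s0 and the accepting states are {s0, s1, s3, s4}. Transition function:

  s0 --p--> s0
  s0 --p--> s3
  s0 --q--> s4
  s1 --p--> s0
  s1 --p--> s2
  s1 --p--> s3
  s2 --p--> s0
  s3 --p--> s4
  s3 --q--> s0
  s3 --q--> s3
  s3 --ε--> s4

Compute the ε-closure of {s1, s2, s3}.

{s1, s2, s3, s4}

Begin with {s1, s2, s3}.
s3 →ε {s4}; add s4.
ε-closure = {s1, s2, s3, s4}.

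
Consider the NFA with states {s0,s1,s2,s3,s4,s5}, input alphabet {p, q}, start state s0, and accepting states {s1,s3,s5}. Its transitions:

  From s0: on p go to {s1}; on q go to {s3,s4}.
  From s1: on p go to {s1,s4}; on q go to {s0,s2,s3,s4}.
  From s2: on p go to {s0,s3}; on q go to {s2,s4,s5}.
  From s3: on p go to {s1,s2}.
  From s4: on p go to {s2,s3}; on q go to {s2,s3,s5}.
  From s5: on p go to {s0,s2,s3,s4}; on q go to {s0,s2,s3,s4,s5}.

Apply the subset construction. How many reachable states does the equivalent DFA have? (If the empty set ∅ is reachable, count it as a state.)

12

Start state of the DFA: {s0}.
{s0} --p--> {s1}  [new]
{s0} --q--> {s3,s4}  [new]
{s1} --p--> {s1,s4}  [new]
{s1} --q--> {s0,s2,s3,s4}  [new]
{s3,s4} --p--> {s1,s2,s3}  [new]
{s3,s4} --q--> {s2,s3,s5}  [new]
{s1,s4} --p--> {s1,s2,s3,s4}  [new]
{s1,s4} --q--> {s0,s2,s3,s4,s5}  [new]
{s0,s2,s3,s4} --p--> {s0,s1,s2,s3}  [new]
{s0,s2,s3,s4} --q--> {s2,s3,s4,s5}  [new]
{s1,s2,s3} --p--> {s0,s1,s2,s3,s4}  [new]
{s1,s2,s3} --q--> {s0,s2,s3,s4,s5}  [seen]
{s2,s3,s5} --p--> {s0,s1,s2,s3,s4}  [seen]
{s2,s3,s5} --q--> {s0,s2,s3,s4,s5}  [seen]
{s1,s2,s3,s4} --p--> {s0,s1,s2,s3,s4}  [seen]
{s1,s2,s3,s4} --q--> {s0,s2,s3,s4,s5}  [seen]
{s0,s2,s3,s4,s5} --p--> {s0,s1,s2,s3,s4}  [seen]
{s0,s2,s3,s4,s5} --q--> {s0,s2,s3,s4,s5}  [seen]
{s0,s1,s2,s3} --p--> {s0,s1,s2,s3,s4}  [seen]
{s0,s1,s2,s3} --q--> {s0,s2,s3,s4,s5}  [seen]
{s2,s3,s4,s5} --p--> {s0,s1,s2,s3,s4}  [seen]
{s2,s3,s4,s5} --q--> {s0,s2,s3,s4,s5}  [seen]
{s0,s1,s2,s3,s4} --p--> {s0,s1,s2,s3,s4}  [seen]
{s0,s1,s2,s3,s4} --q--> {s0,s2,s3,s4,s5}  [seen]
Reachable DFA states: {s0}, {s1}, {s3,s4}, {s1,s4}, {s0,s2,s3,s4}, {s1,s2,s3}, {s2,s3,s5}, {s1,s2,s3,s4}, {s0,s2,s3,s4,s5}, {s0,s1,s2,s3}, {s2,s3,s4,s5}, {s0,s1,s2,s3,s4}.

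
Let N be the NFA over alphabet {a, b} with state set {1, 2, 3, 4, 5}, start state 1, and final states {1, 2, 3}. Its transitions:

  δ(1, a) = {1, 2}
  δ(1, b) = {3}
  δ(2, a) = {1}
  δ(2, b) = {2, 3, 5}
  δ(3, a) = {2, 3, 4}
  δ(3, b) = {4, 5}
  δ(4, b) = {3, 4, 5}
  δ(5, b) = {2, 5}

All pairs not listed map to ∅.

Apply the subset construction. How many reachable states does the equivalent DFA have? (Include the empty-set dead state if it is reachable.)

Start state of the DFA: {1}.
{1} --a--> {1, 2}  [new]
{1} --b--> {3}  [new]
{1, 2} --a--> {1, 2}  [seen]
{1, 2} --b--> {2, 3, 5}  [new]
{3} --a--> {2, 3, 4}  [new]
{3} --b--> {4, 5}  [new]
{2, 3, 5} --a--> {1, 2, 3, 4}  [new]
{2, 3, 5} --b--> {2, 3, 4, 5}  [new]
{2, 3, 4} --a--> {1, 2, 3, 4}  [seen]
{2, 3, 4} --b--> {2, 3, 4, 5}  [seen]
{4, 5} --a--> ∅  [new]
{4, 5} --b--> {2, 3, 4, 5}  [seen]
{1, 2, 3, 4} --a--> {1, 2, 3, 4}  [seen]
{1, 2, 3, 4} --b--> {2, 3, 4, 5}  [seen]
{2, 3, 4, 5} --a--> {1, 2, 3, 4}  [seen]
{2, 3, 4, 5} --b--> {2, 3, 4, 5}  [seen]
∅ --a--> ∅  [seen]
∅ --b--> ∅  [seen]
Reachable DFA states: {1}, {1, 2}, {3}, {2, 3, 5}, {2, 3, 4}, {4, 5}, {1, 2, 3, 4}, {2, 3, 4, 5}, ∅.

9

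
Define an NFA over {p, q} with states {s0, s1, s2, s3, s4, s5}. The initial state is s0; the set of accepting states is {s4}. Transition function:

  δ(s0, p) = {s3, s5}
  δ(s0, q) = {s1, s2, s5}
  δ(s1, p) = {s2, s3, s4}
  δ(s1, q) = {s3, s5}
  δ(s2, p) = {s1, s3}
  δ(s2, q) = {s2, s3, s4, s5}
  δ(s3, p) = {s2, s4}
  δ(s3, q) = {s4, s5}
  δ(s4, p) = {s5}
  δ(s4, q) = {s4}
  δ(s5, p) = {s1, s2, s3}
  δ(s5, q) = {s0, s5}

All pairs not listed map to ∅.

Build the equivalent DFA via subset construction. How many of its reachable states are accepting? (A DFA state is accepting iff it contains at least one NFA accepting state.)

7

Start state of the DFA: {s0}.
{s0} --p--> {s3, s5}  [new]
{s0} --q--> {s1, s2, s5}  [new]
{s3, s5} --p--> {s1, s2, s3, s4}  [new]
{s3, s5} --q--> {s0, s4, s5}  [new]
{s1, s2, s5} --p--> {s1, s2, s3, s4}  [seen]
{s1, s2, s5} --q--> {s0, s2, s3, s4, s5}  [new]
{s1, s2, s3, s4} --p--> {s1, s2, s3, s4, s5}  [new]
{s1, s2, s3, s4} --q--> {s2, s3, s4, s5}  [new]
{s0, s4, s5} --p--> {s1, s2, s3, s5}  [new]
{s0, s4, s5} --q--> {s0, s1, s2, s4, s5}  [new]
{s0, s2, s3, s4, s5} --p--> {s1, s2, s3, s4, s5}  [seen]
{s0, s2, s3, s4, s5} --q--> {s0, s1, s2, s3, s4, s5}  [new]
{s1, s2, s3, s4, s5} --p--> {s1, s2, s3, s4, s5}  [seen]
{s1, s2, s3, s4, s5} --q--> {s0, s2, s3, s4, s5}  [seen]
{s2, s3, s4, s5} --p--> {s1, s2, s3, s4, s5}  [seen]
{s2, s3, s4, s5} --q--> {s0, s2, s3, s4, s5}  [seen]
{s1, s2, s3, s5} --p--> {s1, s2, s3, s4}  [seen]
{s1, s2, s3, s5} --q--> {s0, s2, s3, s4, s5}  [seen]
{s0, s1, s2, s4, s5} --p--> {s1, s2, s3, s4, s5}  [seen]
{s0, s1, s2, s4, s5} --q--> {s0, s1, s2, s3, s4, s5}  [seen]
{s0, s1, s2, s3, s4, s5} --p--> {s1, s2, s3, s4, s5}  [seen]
{s0, s1, s2, s3, s4, s5} --q--> {s0, s1, s2, s3, s4, s5}  [seen]
Reachable DFA states: {s0}, {s3, s5}, {s1, s2, s5}, {s1, s2, s3, s4}, {s0, s4, s5}, {s0, s2, s3, s4, s5}, {s1, s2, s3, s4, s5}, {s2, s3, s4, s5}, {s1, s2, s3, s5}, {s0, s1, s2, s4, s5}, {s0, s1, s2, s3, s4, s5}.
Accepting DFA states (contain an NFA accepting state): {s1, s2, s3, s4}, {s0, s4, s5}, {s0, s2, s3, s4, s5}, {s1, s2, s3, s4, s5}, {s2, s3, s4, s5}, {s0, s1, s2, s4, s5}, {s0, s1, s2, s3, s4, s5}.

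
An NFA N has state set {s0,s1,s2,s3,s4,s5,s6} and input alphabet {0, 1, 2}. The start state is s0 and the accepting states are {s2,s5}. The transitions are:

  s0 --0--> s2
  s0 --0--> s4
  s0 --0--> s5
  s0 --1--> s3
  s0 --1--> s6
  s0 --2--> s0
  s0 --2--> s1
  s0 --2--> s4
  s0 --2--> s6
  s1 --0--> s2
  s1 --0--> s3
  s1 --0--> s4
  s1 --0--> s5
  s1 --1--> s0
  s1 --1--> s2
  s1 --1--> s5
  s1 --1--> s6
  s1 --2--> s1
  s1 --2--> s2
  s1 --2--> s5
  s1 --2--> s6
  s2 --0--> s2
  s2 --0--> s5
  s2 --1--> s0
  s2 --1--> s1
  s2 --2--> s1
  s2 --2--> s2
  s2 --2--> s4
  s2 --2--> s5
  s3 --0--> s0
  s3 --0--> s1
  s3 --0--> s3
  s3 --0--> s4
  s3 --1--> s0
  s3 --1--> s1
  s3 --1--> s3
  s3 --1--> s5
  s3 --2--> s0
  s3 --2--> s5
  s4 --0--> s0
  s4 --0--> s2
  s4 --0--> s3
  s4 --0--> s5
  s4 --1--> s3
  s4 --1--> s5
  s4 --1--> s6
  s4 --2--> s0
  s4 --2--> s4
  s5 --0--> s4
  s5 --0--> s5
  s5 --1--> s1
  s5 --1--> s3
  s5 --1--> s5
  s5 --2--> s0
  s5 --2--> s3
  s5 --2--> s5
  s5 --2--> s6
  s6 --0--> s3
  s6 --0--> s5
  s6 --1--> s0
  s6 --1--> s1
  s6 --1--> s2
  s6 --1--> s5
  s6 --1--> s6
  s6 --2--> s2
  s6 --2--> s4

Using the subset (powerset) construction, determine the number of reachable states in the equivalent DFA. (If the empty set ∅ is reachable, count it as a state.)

Start state of the DFA: {s0}.
{s0} --0--> {s2,s4,s5}  [new]
{s0} --1--> {s3,s6}  [new]
{s0} --2--> {s0,s1,s4,s6}  [new]
{s2,s4,s5} --0--> {s0,s2,s3,s4,s5}  [new]
{s2,s4,s5} --1--> {s0,s1,s3,s5,s6}  [new]
{s2,s4,s5} --2--> {s0,s1,s2,s3,s4,s5,s6}  [new]
{s3,s6} --0--> {s0,s1,s3,s4,s5}  [new]
{s3,s6} --1--> {s0,s1,s2,s3,s5,s6}  [new]
{s3,s6} --2--> {s0,s2,s4,s5}  [new]
{s0,s1,s4,s6} --0--> {s0,s2,s3,s4,s5}  [seen]
{s0,s1,s4,s6} --1--> {s0,s1,s2,s3,s5,s6}  [seen]
{s0,s1,s4,s6} --2--> {s0,s1,s2,s4,s5,s6}  [new]
{s0,s2,s3,s4,s5} --0--> {s0,s1,s2,s3,s4,s5}  [new]
{s0,s2,s3,s4,s5} --1--> {s0,s1,s3,s5,s6}  [seen]
{s0,s2,s3,s4,s5} --2--> {s0,s1,s2,s3,s4,s5,s6}  [seen]
{s0,s1,s3,s5,s6} --0--> {s0,s1,s2,s3,s4,s5}  [seen]
{s0,s1,s3,s5,s6} --1--> {s0,s1,s2,s3,s5,s6}  [seen]
{s0,s1,s3,s5,s6} --2--> {s0,s1,s2,s3,s4,s5,s6}  [seen]
{s0,s1,s2,s3,s4,s5,s6} --0--> {s0,s1,s2,s3,s4,s5}  [seen]
{s0,s1,s2,s3,s4,s5,s6} --1--> {s0,s1,s2,s3,s5,s6}  [seen]
{s0,s1,s2,s3,s4,s5,s6} --2--> {s0,s1,s2,s3,s4,s5,s6}  [seen]
{s0,s1,s3,s4,s5} --0--> {s0,s1,s2,s3,s4,s5}  [seen]
{s0,s1,s3,s4,s5} --1--> {s0,s1,s2,s3,s5,s6}  [seen]
{s0,s1,s3,s4,s5} --2--> {s0,s1,s2,s3,s4,s5,s6}  [seen]
{s0,s1,s2,s3,s5,s6} --0--> {s0,s1,s2,s3,s4,s5}  [seen]
{s0,s1,s2,s3,s5,s6} --1--> {s0,s1,s2,s3,s5,s6}  [seen]
{s0,s1,s2,s3,s5,s6} --2--> {s0,s1,s2,s3,s4,s5,s6}  [seen]
{s0,s2,s4,s5} --0--> {s0,s2,s3,s4,s5}  [seen]
{s0,s2,s4,s5} --1--> {s0,s1,s3,s5,s6}  [seen]
{s0,s2,s4,s5} --2--> {s0,s1,s2,s3,s4,s5,s6}  [seen]
{s0,s1,s2,s4,s5,s6} --0--> {s0,s2,s3,s4,s5}  [seen]
{s0,s1,s2,s4,s5,s6} --1--> {s0,s1,s2,s3,s5,s6}  [seen]
{s0,s1,s2,s4,s5,s6} --2--> {s0,s1,s2,s3,s4,s5,s6}  [seen]
{s0,s1,s2,s3,s4,s5} --0--> {s0,s1,s2,s3,s4,s5}  [seen]
{s0,s1,s2,s3,s4,s5} --1--> {s0,s1,s2,s3,s5,s6}  [seen]
{s0,s1,s2,s3,s4,s5} --2--> {s0,s1,s2,s3,s4,s5,s6}  [seen]
Reachable DFA states: {s0}, {s2,s4,s5}, {s3,s6}, {s0,s1,s4,s6}, {s0,s2,s3,s4,s5}, {s0,s1,s3,s5,s6}, {s0,s1,s2,s3,s4,s5,s6}, {s0,s1,s3,s4,s5}, {s0,s1,s2,s3,s5,s6}, {s0,s2,s4,s5}, {s0,s1,s2,s4,s5,s6}, {s0,s1,s2,s3,s4,s5}.

12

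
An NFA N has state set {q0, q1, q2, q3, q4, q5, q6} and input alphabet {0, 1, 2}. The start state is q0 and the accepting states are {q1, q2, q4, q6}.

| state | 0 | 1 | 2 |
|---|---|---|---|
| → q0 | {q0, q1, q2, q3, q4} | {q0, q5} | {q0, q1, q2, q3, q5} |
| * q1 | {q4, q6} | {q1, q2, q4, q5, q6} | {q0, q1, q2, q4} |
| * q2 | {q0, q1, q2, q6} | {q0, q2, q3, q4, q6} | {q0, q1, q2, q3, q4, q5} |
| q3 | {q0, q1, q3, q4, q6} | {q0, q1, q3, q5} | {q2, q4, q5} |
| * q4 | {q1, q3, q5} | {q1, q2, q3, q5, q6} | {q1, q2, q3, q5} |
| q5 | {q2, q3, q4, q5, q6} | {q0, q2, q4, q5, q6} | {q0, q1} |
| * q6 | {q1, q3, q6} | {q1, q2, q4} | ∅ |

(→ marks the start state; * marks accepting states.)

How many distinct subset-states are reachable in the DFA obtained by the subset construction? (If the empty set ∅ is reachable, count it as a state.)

Start state of the DFA: {q0}.
{q0} --0--> {q0, q1, q2, q3, q4}  [new]
{q0} --1--> {q0, q5}  [new]
{q0} --2--> {q0, q1, q2, q3, q5}  [new]
{q0, q1, q2, q3, q4} --0--> {q0, q1, q2, q3, q4, q5, q6}  [new]
{q0, q1, q2, q3, q4} --1--> {q0, q1, q2, q3, q4, q5, q6}  [seen]
{q0, q1, q2, q3, q4} --2--> {q0, q1, q2, q3, q4, q5}  [new]
{q0, q5} --0--> {q0, q1, q2, q3, q4, q5, q6}  [seen]
{q0, q5} --1--> {q0, q2, q4, q5, q6}  [new]
{q0, q5} --2--> {q0, q1, q2, q3, q5}  [seen]
{q0, q1, q2, q3, q5} --0--> {q0, q1, q2, q3, q4, q5, q6}  [seen]
{q0, q1, q2, q3, q5} --1--> {q0, q1, q2, q3, q4, q5, q6}  [seen]
{q0, q1, q2, q3, q5} --2--> {q0, q1, q2, q3, q4, q5}  [seen]
{q0, q1, q2, q3, q4, q5, q6} --0--> {q0, q1, q2, q3, q4, q5, q6}  [seen]
{q0, q1, q2, q3, q4, q5, q6} --1--> {q0, q1, q2, q3, q4, q5, q6}  [seen]
{q0, q1, q2, q3, q4, q5, q6} --2--> {q0, q1, q2, q3, q4, q5}  [seen]
{q0, q1, q2, q3, q4, q5} --0--> {q0, q1, q2, q3, q4, q5, q6}  [seen]
{q0, q1, q2, q3, q4, q5} --1--> {q0, q1, q2, q3, q4, q5, q6}  [seen]
{q0, q1, q2, q3, q4, q5} --2--> {q0, q1, q2, q3, q4, q5}  [seen]
{q0, q2, q4, q5, q6} --0--> {q0, q1, q2, q3, q4, q5, q6}  [seen]
{q0, q2, q4, q5, q6} --1--> {q0, q1, q2, q3, q4, q5, q6}  [seen]
{q0, q2, q4, q5, q6} --2--> {q0, q1, q2, q3, q4, q5}  [seen]
Reachable DFA states: {q0}, {q0, q1, q2, q3, q4}, {q0, q5}, {q0, q1, q2, q3, q5}, {q0, q1, q2, q3, q4, q5, q6}, {q0, q1, q2, q3, q4, q5}, {q0, q2, q4, q5, q6}.

7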